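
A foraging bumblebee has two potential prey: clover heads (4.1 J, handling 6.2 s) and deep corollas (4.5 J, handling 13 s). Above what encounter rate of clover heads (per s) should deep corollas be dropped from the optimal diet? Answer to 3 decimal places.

0.177 per s

At the threshold, the rate on clover heads alone equals the profitability of deep corollas: λ·4.1/(1 + λ·6.2) = 4.5/13 = 0.3462.
Rearranging, λ(4.1 − 0.3462×6.2) = 0.3462, so λ = 0.3462/1.954 = 0.1772 per s.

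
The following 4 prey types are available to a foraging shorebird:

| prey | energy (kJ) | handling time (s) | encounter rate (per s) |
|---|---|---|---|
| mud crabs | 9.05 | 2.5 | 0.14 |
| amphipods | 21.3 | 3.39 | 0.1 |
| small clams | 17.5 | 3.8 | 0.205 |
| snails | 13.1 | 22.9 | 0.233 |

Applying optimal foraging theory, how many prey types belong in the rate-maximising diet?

E/h in descending order: amphipods 6.28, small clams 4.61, mud crabs 3.62, snails 0.572 kJ/s. The optimal diet is the largest prefix of this list for which every included type satisfies E_i/h_i > R on the types above it.
Rate on top 1: 1.591. small clams: 4.61 > 1.591 → include.
Rate on top 2: 2.699. mud crabs: 3.62 > 2.699 → include.
Rate on top 3: 2.83. snails: 0.572 < 2.83 → exclude; stop.
Optimal diet: amphipods, small clams, mud crabs — 3 of 4 types.

3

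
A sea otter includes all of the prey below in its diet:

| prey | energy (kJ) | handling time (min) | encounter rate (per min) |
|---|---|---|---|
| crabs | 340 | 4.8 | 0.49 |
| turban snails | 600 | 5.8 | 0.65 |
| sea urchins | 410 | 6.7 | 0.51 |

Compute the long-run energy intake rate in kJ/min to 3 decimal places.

72.654 kJ/min

Energy encountered per unit search time: 0.49×340 + 0.65×600 + 0.51×410 = 765.7 kJ/min.
Handling time per unit search time: 0.49×4.8 + 0.65×5.8 + 0.51×6.7 = 9.539.
Rate = 765.7/(1 + 9.539) = 72.65 kJ/min.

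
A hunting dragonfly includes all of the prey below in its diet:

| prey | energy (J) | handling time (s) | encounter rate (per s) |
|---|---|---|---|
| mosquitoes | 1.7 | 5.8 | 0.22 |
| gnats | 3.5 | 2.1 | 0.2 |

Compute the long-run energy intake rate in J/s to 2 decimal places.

Energy encountered per unit search time: 0.22×1.7 + 0.2×3.5 = 1.074 J/s.
Handling time per unit search time: 0.22×5.8 + 0.2×2.1 = 1.696.
Rate = 1.074/(1 + 1.696) = 0.3984 J/s.

0.40 J/s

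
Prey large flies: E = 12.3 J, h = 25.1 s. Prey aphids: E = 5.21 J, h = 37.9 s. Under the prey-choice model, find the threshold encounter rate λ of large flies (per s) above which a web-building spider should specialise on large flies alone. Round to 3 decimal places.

0.016 per s

The zero-one rule: include aphids iff E₂/h₂ > λE₁/(1+λh₁). Equality gives the switch point.
λE₁h₂ = E₂ + λE₂h₁ ⇒ λ = E₂/(E₁h₂ − E₂h₁) = 5.21/(466.2 − 130.8) = 0.01553 per s.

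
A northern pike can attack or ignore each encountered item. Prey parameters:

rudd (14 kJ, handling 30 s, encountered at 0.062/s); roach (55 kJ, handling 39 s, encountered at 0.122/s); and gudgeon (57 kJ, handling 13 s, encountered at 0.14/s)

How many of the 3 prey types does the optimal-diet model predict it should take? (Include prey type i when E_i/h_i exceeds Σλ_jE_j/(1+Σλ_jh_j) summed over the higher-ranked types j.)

Rank by E/h (kJ/s): gudgeon 4.38, roach 1.41, rudd 0.467. Include each in turn until the next type's E/h falls below the running intake rate.
Rate on top 1: 2.83. roach: 1.41 < 2.83 → exclude; stop.
Optimal diet: gudgeon — 1 of 3 types.

1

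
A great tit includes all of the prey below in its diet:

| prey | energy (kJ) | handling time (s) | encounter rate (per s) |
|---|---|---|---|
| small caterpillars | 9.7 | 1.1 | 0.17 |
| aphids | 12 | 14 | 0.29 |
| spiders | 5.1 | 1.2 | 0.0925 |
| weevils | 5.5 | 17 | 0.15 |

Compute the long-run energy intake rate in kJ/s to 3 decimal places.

0.813 kJ/s

R = Σλ_iE_i / (1 + Σλ_ih_i)
Numerator: 0.17×9.7 + 0.29×12 + 0.0925×5.1 + 0.15×5.5 = 6.426
Denominator: 1 + 0.17×1.1 + 0.29×14 + 0.0925×1.2 + 0.15×17 = 7.908
R = 6.426/7.908 = 0.8126 kJ/s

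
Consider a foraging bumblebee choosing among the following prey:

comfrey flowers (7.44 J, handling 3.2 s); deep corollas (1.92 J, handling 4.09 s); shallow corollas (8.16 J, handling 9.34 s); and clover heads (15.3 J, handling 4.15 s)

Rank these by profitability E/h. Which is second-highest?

comfrey flowers

In descending order of E/h:
clover heads: 15.3/4.15 = 3.69 J/s
comfrey flowers: 7.44/3.2 = 2.33 J/s
shallow corollas: 8.16/9.34 = 0.874 J/s
deep corollas: 1.92/4.09 = 0.469 J/s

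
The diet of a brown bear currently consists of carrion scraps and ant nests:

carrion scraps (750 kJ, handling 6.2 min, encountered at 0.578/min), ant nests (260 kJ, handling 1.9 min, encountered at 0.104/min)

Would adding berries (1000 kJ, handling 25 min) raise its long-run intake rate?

No

On carrion scraps and ant nests alone, R = ΣλE/(1+Σλh) = 460.5/4.781 = 96.32 kJ/min.
Profitability of berries: 1000/25 = 40 kJ/min.
Since 40 < R, time spent handling berries is better spent searching.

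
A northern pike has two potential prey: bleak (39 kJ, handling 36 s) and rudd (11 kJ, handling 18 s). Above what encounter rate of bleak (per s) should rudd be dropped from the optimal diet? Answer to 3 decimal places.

0.036 per s

At the threshold, the rate on bleak alone equals the profitability of rudd: λ·39/(1 + λ·36) = 11/18 = 0.6111.
Rearranging, λ(39 − 0.6111×36) = 0.6111, so λ = 0.6111/17 = 0.03595 per s.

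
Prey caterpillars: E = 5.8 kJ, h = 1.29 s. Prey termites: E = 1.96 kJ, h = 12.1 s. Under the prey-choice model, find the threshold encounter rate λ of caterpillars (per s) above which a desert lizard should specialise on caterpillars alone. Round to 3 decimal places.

At the threshold, the rate on caterpillars alone equals the profitability of termites: λ·5.8/(1 + λ·1.29) = 1.96/12.1 = 0.162.
Rearranging, λ(5.8 − 0.162×1.29) = 0.162, so λ = 0.162/5.591 = 0.02897 per s.

0.029 per s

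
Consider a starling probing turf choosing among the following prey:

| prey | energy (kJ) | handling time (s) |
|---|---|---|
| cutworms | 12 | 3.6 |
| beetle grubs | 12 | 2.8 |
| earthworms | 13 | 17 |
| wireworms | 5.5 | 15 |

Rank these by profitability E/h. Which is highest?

beetle grubs

Profitability E/h (kJ/s): cutworms = 12/3.6 = 3.33, beetle grubs = 12/2.8 = 4.29, earthworms = 13/17 = 0.765, wireworms = 5.5/15 = 0.367.
Ranked: beetle grubs > cutworms > earthworms > wireworms.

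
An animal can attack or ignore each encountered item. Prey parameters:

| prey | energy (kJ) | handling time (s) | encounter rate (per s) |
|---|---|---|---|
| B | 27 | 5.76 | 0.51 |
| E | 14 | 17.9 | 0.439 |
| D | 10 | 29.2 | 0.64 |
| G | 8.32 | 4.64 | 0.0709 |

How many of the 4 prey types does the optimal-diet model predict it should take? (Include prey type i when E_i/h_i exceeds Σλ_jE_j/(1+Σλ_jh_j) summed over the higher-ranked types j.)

1

Profitabilities (E/h, kJ/s): B 4.69, G 1.79, E 0.782, D 0.342. Add prey in this order while the next type's profitability exceeds the intake rate on those already taken.
Rate on top 1: 3.497. G: 1.79 < 3.497 → exclude; stop.
Optimal diet: B — 1 of 4 types.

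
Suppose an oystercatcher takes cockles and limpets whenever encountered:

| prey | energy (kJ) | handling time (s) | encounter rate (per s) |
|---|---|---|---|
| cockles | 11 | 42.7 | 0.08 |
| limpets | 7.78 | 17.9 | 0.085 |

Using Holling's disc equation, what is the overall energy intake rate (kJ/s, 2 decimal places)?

0.26 kJ/s

R = Σλ_iE_i / (1 + Σλ_ih_i)
Numerator: 0.08×11 + 0.085×7.78 = 1.541
Denominator: 1 + 0.08×42.7 + 0.085×17.9 = 5.938
R = 1.541/5.938 = 0.2596 kJ/s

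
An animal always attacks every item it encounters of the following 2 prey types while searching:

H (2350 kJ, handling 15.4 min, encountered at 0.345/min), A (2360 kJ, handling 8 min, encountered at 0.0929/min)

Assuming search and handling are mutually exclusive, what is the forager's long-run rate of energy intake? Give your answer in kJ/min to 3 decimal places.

145.970 kJ/min

Energy encountered per unit search time: 0.345×2350 + 0.0929×2360 = 1030 kJ/min.
Handling time per unit search time: 0.345×15.4 + 0.0929×8 = 6.056.
Rate = 1030/(1 + 6.056) = 146 kJ/min.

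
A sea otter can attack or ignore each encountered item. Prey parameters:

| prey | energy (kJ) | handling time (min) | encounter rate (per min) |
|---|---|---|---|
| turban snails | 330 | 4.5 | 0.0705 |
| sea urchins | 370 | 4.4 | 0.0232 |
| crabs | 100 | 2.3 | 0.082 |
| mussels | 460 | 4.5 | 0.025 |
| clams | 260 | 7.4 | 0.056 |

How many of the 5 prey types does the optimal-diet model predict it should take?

5

Rank by E/h (kJ/min): mussels 102, sea urchins 84.1, turban snails 73.3, crabs 43.5, clams 35.1. Include each in turn until the next type's E/h falls below the running intake rate.
Rate on top 1: 10.34. sea urchins: 84.1 > 10.34 → include.
Rate on top 2: 16.54. turban snails: 73.3 > 16.54 → include.
Rate on top 3: 28.3. crabs: 43.5 > 28.3 → include.
Rate on top 4: 29.96. clams: 35.1 > 29.96 → include.
Optimal diet: mussels, sea urchins, turban snails, crabs, clams — 5 of 5 types.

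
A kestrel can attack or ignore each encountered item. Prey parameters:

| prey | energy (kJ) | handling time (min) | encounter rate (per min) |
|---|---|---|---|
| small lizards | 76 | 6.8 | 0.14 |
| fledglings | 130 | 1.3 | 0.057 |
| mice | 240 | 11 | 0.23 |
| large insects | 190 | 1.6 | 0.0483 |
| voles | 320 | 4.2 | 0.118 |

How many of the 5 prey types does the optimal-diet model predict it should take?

E/h in descending order: large insects 119, fledglings 100, voles 76.2, mice 21.8, small lizards 11.2 kJ/min. The optimal diet is the largest prefix of this list for which every included type satisfies E_i/h_i > R on the types above it.
Rate on top 1: 8.519. fledglings: 100 > 8.519 → include.
Rate on top 2: 14.41. voles: 76.2 > 14.41 → include.
Rate on top 3: 33. mice: 21.8 < 33 → exclude; stop.
Optimal diet: large insects, fledglings, voles — 3 of 5 types.

3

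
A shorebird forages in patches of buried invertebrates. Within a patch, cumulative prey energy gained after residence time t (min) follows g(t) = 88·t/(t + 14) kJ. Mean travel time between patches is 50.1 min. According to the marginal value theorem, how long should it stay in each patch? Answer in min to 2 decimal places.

Maximise g(t)/(T+t): set derivative to zero → g'(t)(T+t) = g(t).
g'(t) = 88·14/(t + 14)². Setting 88·14/(t+14)² = 88t/[(t+14)(50.1+t)] gives 14(50.1+t) = t(t+14), so t² = 14×50.1 = 701.4.
t* = √701.4 = 26.48 min.

26.48 min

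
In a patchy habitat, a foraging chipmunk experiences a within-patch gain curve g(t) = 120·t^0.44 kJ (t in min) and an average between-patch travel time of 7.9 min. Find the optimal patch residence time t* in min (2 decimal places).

6.21 min

By the marginal value theorem, leave when the instantaneous gain rate g'(t) equals the habitat-wide average g(t)/(T + t).
g'(t) = 0.44·120·t^-0.56. Setting 0.44·120·t^-0.56 = 120·t^0.44/(7.9+t) gives 0.44(7.9+t) = t, so 0.56·t = 0.44×7.9.
t* = 0.44×7.9/0.56 = 6.207 min.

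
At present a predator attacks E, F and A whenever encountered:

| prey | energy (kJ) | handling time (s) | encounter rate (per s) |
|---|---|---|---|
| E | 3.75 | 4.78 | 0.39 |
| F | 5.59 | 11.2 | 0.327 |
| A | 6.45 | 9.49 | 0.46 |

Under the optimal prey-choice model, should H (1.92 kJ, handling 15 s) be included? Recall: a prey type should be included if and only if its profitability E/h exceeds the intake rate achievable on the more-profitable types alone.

On E, F and A alone, R = ΣλE/(1+Σλh) = 6.257/10.89 = 0.5745 kJ/s.
Profitability of H: 1.92/15 = 0.128 kJ/s.
Since 0.128 < R, time spent handling H is better spent searching.

No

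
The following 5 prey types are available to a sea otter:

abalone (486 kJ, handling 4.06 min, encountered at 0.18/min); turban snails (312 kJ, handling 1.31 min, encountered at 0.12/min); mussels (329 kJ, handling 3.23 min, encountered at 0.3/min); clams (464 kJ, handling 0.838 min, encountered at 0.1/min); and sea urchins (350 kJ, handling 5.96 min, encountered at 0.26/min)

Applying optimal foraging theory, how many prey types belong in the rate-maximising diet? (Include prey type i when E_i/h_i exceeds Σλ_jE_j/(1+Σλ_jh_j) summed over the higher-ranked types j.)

Rank by E/h (kJ/min): clams 554, turban snails 238, abalone 120, mussels 102, sea urchins 58.7. Include each in turn until the next type's E/h falls below the running intake rate.
Rate on top 1: 42.81. turban snails: 238 > 42.81 → include.
Rate on top 2: 67.56. abalone: 120 > 67.56 → include.
Rate on top 3: 86.89. mussels: 102 > 86.89 → include.
Rate on top 4: 91.82. sea urchins: 58.7 < 91.82 → exclude; stop.
Optimal diet: clams, turban snails, abalone, mussels — 4 of 5 types.

4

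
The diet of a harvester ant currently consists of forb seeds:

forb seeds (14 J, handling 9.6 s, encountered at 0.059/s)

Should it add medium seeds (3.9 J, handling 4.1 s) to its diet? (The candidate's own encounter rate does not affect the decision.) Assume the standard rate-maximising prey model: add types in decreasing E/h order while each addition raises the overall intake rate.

Yes

Intake rate on the current diet: R = (0.059×14) / (1 + 0.059×9.6) = 0.826/1.566 = 0.5273 J/s.
medium seeds: E/h = 3.9/4.1 = 0.9512 J/s.
0.9512 > 0.5273, so adding medium seeds raises the average — include it.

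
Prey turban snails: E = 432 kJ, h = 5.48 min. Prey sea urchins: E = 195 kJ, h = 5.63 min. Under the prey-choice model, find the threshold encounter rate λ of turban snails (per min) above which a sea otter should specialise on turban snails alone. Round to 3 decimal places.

0.143 per min

At the threshold, the rate on turban snails alone equals the profitability of sea urchins: λ·432/(1 + λ·5.48) = 195/5.63 = 34.64.
Rearranging, λ(432 − 34.64×5.48) = 34.64, so λ = 34.64/242.2 = 0.143 per min.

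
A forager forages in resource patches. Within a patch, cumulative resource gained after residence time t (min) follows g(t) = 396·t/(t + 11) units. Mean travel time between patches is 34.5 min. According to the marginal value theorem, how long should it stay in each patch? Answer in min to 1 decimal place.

19.5 min

Maximise g(t)/(T+t): set derivative to zero → g'(t)(T+t) = g(t).
g'(t) = 396·11/(t + 11)². Setting 396·11/(t+11)² = 396t/[(t+11)(34.5+t)] gives 11(34.5+t) = t(t+11), so t² = 11×34.5 = 379.5.
t* = √379.5 = 19.48 min.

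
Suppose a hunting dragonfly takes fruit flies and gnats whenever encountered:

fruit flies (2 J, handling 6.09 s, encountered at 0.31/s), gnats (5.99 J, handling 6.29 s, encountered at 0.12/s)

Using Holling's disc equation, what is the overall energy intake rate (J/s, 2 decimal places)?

R = (0.31×2 + 0.12×5.99) / (1 + 0.31×6.09 + 0.12×6.29) = 1.339/3.643 = 0.3675 J/s.

0.37 J/s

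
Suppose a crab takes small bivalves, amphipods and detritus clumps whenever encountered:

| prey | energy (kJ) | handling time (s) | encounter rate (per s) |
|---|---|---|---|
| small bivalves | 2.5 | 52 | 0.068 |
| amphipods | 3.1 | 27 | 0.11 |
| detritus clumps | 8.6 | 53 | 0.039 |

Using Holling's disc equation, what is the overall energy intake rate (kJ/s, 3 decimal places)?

Energy encountered per unit search time: 0.068×2.5 + 0.11×3.1 + 0.039×8.6 = 0.8464 kJ/s.
Handling time per unit search time: 0.068×52 + 0.11×27 + 0.039×53 = 8.573.
Rate = 0.8464/(1 + 8.573) = 0.08842 kJ/s.

0.088 kJ/s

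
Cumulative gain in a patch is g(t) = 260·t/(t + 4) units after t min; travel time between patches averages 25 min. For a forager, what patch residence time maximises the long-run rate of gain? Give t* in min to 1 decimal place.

10.0 min

By the marginal value theorem, leave when the instantaneous gain rate g'(t) equals the habitat-wide average g(t)/(T + t).
g'(t) = 260·4/(t + 4)². Setting 260·4/(t+4)² = 260t/[(t+4)(25+t)] gives 4(25+t) = t(t+4), so t² = 4×25 = 100.
t* = √100 = 10 min.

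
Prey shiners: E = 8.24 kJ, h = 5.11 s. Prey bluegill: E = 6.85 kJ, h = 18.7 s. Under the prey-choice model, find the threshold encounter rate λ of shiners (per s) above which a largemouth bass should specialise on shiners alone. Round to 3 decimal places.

The zero-one rule: include bluegill iff E₂/h₂ > λE₁/(1+λh₁). Equality gives the switch point.
λE₁h₂ = E₂ + λE₂h₁ ⇒ λ = E₂/(E₁h₂ − E₂h₁) = 6.85/(154.1 − 35) = 0.05752 per s.

0.058 per s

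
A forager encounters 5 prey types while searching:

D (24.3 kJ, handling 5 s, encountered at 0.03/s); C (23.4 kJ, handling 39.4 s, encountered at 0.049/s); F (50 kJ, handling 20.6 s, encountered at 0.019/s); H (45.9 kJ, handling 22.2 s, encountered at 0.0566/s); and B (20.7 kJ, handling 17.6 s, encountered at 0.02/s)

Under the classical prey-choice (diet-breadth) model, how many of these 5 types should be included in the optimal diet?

Rank by E/h (kJ/s): D 4.86, F 2.43, H 2.07, B 1.18, C 0.594. Include each in turn until the next type's E/h falls below the running intake rate.
Rate on top 1: 0.6339. F: 2.43 > 0.6339 → include.
Rate on top 2: 1.089. H: 2.07 > 1.089 → include.
Rate on top 3: 1.529. B: 1.18 < 1.529 → exclude; stop.
Optimal diet: D, F, H — 3 of 5 types.

3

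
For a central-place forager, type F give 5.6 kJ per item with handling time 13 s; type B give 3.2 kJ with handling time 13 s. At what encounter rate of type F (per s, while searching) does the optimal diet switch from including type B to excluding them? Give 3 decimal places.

Drop type B once their profitability E₂/h₂ falls below the rate achievable on type F alone: E₂/h₂ = λE₁/(1 + λh₁).
Solve for λ: λE₁h₂ = E₂(1 + λh₁) → λ(E₁h₂ − E₂h₁) = E₂ → λ = E₂/(E₁h₂ − E₂h₁).
λ = 3.2/(5.6×13 − 3.2×13) = 3.2/31.2 = 0.1026 per s.

0.103 per s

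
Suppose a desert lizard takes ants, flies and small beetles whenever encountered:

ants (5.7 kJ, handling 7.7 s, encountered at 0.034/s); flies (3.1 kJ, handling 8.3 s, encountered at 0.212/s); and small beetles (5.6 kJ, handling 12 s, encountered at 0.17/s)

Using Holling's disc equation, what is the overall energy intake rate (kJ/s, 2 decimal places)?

R = Σλ_iE_i / (1 + Σλ_ih_i)
Numerator: 0.034×5.7 + 0.212×3.1 + 0.17×5.6 = 1.803
Denominator: 1 + 0.034×7.7 + 0.212×8.3 + 0.17×12 = 5.061
R = 1.803/5.061 = 0.3562 kJ/s

0.36 kJ/s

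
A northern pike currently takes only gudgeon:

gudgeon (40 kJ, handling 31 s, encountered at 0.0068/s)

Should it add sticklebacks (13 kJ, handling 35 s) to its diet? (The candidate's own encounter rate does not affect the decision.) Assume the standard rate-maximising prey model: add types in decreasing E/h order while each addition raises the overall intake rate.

Current rate: (0.0068×40)/(1 + 0.0068×31) = 0.2246 kJ/s.
Profitability of sticklebacks: 13/35 = 0.3714 kJ/s.
0.3714 > 0.2246, so adding sticklebacks raises the average — include it.

Yes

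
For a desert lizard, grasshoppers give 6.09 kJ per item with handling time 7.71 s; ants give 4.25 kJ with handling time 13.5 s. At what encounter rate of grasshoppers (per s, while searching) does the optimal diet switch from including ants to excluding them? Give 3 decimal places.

Drop ants once their profitability E₂/h₂ falls below the rate achievable on grasshoppers alone: E₂/h₂ = λE₁/(1 + λh₁).
Solve for λ: λE₁h₂ = E₂(1 + λh₁) → λ(E₁h₂ − E₂h₁) = E₂ → λ = E₂/(E₁h₂ − E₂h₁).
λ = 4.25/(6.09×13.5 − 4.25×7.71) = 4.25/49.45 = 0.08595 per s.

0.086 per s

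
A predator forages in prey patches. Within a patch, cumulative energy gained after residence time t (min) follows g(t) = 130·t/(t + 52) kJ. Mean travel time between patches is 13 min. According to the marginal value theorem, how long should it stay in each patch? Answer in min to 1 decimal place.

Maximise g(t)/(T+t): set derivative to zero → g'(t)(T+t) = g(t).
g'(t) = 130·52/(t + 52)². Setting 130·52/(t+52)² = 130t/[(t+52)(13+t)] gives 52(13+t) = t(t+52), so t² = 52×13 = 676.
t* = √676 = 26 min.

26.0 min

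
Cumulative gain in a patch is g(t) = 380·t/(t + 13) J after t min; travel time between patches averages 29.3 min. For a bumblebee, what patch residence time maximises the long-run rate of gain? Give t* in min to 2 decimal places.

Maximise g(t)/(T+t): set derivative to zero → g'(t)(T+t) = g(t).
g'(t) = 380·13/(t + 13)². Setting 380·13/(t+13)² = 380t/[(t+13)(29.3+t)] gives 13(29.3+t) = t(t+13), so t² = 13×29.3 = 380.9.
t* = √380.9 = 19.52 min.

19.52 min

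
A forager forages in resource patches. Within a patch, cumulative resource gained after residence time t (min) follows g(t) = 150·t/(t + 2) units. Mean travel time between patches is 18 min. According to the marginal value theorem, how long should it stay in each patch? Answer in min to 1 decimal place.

6.0 min

By the marginal value theorem, leave when the instantaneous gain rate g'(t) equals the habitat-wide average g(t)/(T + t).
g'(t) = 150·2/(t + 2)². Setting 150·2/(t+2)² = 150t/[(t+2)(18+t)] gives 2(18+t) = t(t+2), so t² = 2×18 = 36.
t* = √36 = 6 min.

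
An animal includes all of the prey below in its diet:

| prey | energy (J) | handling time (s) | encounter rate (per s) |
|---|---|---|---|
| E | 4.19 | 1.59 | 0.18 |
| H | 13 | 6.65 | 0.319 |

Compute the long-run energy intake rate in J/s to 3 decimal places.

R = Σλ_iE_i / (1 + Σλ_ih_i)
Numerator: 0.18×4.19 + 0.319×13 = 4.901
Denominator: 1 + 0.18×1.59 + 0.319×6.65 = 3.408
R = 4.901/3.408 = 1.438 J/s

1.438 J/s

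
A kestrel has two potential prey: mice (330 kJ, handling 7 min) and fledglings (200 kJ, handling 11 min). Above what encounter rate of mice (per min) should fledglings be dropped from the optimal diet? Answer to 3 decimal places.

0.090 per min

Drop fledglings once their profitability E₂/h₂ falls below the rate achievable on mice alone: E₂/h₂ = λE₁/(1 + λh₁).
Solve for λ: λE₁h₂ = E₂(1 + λh₁) → λ(E₁h₂ − E₂h₁) = E₂ → λ = E₂/(E₁h₂ − E₂h₁).
λ = 200/(330×11 − 200×7) = 200/2230 = 0.08969 per min.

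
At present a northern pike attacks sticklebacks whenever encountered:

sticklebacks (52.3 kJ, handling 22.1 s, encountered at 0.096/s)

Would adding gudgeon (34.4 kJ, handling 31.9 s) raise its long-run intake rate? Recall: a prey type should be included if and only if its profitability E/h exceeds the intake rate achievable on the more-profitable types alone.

No

Current rate: (0.096×52.3)/(1 + 0.096×22.1) = 1.608 kJ/s.
Profitability of gudgeon: 34.4/31.9 = 1.078 kJ/s.
1.078 < 1.608, so adding gudgeon would lower the average — exclude it.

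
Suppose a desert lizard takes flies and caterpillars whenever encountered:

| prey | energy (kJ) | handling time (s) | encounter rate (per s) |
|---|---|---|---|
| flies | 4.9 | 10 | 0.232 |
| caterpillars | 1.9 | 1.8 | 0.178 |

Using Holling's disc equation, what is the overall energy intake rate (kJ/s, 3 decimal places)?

0.405 kJ/s

Energy encountered per unit search time: 0.232×4.9 + 0.178×1.9 = 1.475 kJ/s.
Handling time per unit search time: 0.232×10 + 0.178×1.8 = 2.64.
Rate = 1.475/(1 + 2.64) = 0.4052 kJ/s.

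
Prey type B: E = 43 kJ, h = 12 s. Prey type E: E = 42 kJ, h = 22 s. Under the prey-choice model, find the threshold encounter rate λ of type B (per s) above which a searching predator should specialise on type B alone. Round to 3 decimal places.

The zero-one rule: include type E iff E₂/h₂ > λE₁/(1+λh₁). Equality gives the switch point.
λE₁h₂ = E₂ + λE₂h₁ ⇒ λ = E₂/(E₁h₂ − E₂h₁) = 42/(946 − 504) = 0.09502 per s.

0.095 per s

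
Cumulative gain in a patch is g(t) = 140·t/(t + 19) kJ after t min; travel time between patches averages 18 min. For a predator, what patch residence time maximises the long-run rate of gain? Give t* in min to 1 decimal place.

18.5 min

Maximise g(t)/(T+t): set derivative to zero → g'(t)(T+t) = g(t).
g'(t) = 140·19/(t + 19)². Setting 140·19/(t+19)² = 140t/[(t+19)(18+t)] gives 19(18+t) = t(t+19), so t² = 19×18 = 342.
t* = √342 = 18.49 min.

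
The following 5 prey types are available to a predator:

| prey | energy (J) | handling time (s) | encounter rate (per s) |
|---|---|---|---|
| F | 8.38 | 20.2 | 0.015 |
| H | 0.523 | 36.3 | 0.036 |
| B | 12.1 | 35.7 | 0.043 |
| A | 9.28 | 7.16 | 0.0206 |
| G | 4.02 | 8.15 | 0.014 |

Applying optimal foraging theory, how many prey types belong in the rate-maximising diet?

Rank by E/h (J/s): A 1.3, G 0.493, F 0.415, B 0.339, H 0.0144. Include each in turn until the next type's E/h falls below the running intake rate.
Rate on top 1: 0.1666. G: 0.493 > 0.1666 → include.
Rate on top 2: 0.1961. F: 0.415 > 0.1961 → include.
Rate on top 3: 0.2385. B: 0.339 > 0.2385 → include.
Rate on top 4: 0.2882. H: 0.0144 < 0.2882 → exclude; stop.
Optimal diet: A, G, F, B — 4 of 5 types.

4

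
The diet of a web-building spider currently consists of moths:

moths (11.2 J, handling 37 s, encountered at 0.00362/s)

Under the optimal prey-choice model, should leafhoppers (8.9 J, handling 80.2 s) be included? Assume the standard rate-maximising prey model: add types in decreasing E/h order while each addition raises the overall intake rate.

On moths alone, R = ΣλE/(1+Σλh) = 0.04054/1.134 = 0.03575 J/s.
Profitability of leafhoppers: 8.9/80.2 = 0.111 J/s.
0.111 > 0.03575, so adding leafhoppers raises the average — include it.

Yes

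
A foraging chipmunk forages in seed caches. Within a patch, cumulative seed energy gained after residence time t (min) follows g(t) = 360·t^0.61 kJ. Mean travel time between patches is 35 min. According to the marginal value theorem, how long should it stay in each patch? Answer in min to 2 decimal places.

Maximise g(t)/(T+t): set derivative to zero → g'(t)(T+t) = g(t).
g'(t) = 0.61·360·t^-0.39. Setting 0.61·360·t^-0.39 = 360·t^0.61/(35+t) gives 0.61(35+t) = t, so 0.39·t = 0.61×35.
t* = 0.61×35/0.39 = 54.74 min.

54.74 min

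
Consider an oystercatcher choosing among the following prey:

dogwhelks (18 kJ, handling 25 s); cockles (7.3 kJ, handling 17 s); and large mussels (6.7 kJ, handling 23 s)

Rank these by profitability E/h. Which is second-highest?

Profitability E/h (kJ/s): dogwhelks = 18/25 = 0.72, cockles = 7.3/17 = 0.429, large mussels = 6.7/23 = 0.291.
Ranked: dogwhelks > cockles > large mussels.

cockles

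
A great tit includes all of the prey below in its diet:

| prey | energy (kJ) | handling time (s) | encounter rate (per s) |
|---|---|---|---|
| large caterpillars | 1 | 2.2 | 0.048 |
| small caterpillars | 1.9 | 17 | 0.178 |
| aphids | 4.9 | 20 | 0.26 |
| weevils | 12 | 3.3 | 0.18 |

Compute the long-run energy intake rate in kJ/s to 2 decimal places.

Energy encountered per unit search time: 0.048×1 + 0.178×1.9 + 0.26×4.9 + 0.18×12 = 3.82 kJ/s.
Handling time per unit search time: 0.048×2.2 + 0.178×17 + 0.26×20 + 0.18×3.3 = 8.926.
Rate = 3.82/(1 + 8.926) = 0.3849 kJ/s.

0.38 kJ/s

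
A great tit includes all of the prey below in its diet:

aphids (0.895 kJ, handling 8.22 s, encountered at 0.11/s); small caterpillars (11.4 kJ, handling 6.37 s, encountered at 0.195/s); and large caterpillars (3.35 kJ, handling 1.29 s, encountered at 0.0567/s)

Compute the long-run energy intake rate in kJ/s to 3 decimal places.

R = (0.11×0.895 + 0.195×11.4 + 0.0567×3.35) / (1 + 0.11×8.22 + 0.195×6.37 + 0.0567×1.29) = 2.511/3.219 = 0.7801 kJ/s.

0.780 kJ/s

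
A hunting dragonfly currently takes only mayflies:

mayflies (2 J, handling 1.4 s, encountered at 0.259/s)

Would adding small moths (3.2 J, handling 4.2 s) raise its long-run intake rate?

On mayflies alone, R = ΣλE/(1+Σλh) = 0.518/1.363 = 0.3802 J/s.
small moths: E/h = 3.2/4.2 = 0.7619 J/s.
0.7619 > 0.3802, so adding small moths raises the average — include it.

Yes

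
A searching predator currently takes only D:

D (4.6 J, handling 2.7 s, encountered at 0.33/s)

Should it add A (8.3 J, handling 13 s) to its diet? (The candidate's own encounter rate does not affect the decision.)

No

Current rate: (0.33×4.6)/(1 + 0.33×2.7) = 0.8027 J/s.
A: E/h = 8.3/13 = 0.6385 J/s.
0.6385 < 0.8027, so adding A would lower the average — exclude it.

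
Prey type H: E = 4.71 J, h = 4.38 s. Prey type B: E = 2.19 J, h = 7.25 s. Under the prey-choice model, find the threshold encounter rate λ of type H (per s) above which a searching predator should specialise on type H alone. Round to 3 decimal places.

0.089 per s

The zero-one rule: include type B iff E₂/h₂ > λE₁/(1+λh₁). Equality gives the switch point.
λE₁h₂ = E₂ + λE₂h₁ ⇒ λ = E₂/(E₁h₂ − E₂h₁) = 2.19/(34.15 − 9.592) = 0.08919 per s.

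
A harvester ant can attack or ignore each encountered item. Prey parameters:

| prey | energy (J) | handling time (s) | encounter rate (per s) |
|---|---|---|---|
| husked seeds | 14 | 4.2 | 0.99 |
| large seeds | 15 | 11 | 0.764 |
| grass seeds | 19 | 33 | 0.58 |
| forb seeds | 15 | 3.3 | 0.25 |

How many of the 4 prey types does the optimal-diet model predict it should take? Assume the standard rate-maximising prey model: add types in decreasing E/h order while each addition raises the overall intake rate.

Rank by E/h (J/s): forb seeds 4.55, husked seeds 3.33, large seeds 1.36, grass seeds 0.576. Include each in turn until the next type's E/h falls below the running intake rate.
Rate on top 1: 2.055. husked seeds: 3.33 > 2.055 → include.
Rate on top 2: 2.943. large seeds: 1.36 < 2.943 → exclude; stop.
Optimal diet: forb seeds, husked seeds — 2 of 4 types.

2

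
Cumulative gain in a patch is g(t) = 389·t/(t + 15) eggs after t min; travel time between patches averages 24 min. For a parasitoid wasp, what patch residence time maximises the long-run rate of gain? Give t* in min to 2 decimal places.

Maximise g(t)/(T+t): set derivative to zero → g'(t)(T+t) = g(t).
g'(t) = 389·15/(t + 15)². Setting 389·15/(t+15)² = 389t/[(t+15)(24+t)] gives 15(24+t) = t(t+15), so t² = 15×24 = 360.
t* = √360 = 18.97 min.

18.97 min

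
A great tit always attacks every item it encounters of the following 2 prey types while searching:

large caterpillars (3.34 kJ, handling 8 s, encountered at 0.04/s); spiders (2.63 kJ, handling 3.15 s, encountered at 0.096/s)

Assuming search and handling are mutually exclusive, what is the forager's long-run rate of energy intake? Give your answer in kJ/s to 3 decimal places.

0.238 kJ/s

R = (0.04×3.34 + 0.096×2.63) / (1 + 0.04×8 + 0.096×3.15) = 0.3861/1.622 = 0.238 kJ/s.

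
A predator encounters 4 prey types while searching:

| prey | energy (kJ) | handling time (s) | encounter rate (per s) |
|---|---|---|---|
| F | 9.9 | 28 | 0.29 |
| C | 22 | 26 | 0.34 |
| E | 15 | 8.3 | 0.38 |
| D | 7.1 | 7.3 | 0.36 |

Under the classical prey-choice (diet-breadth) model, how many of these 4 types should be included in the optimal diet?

1

Profitabilities (E/h, kJ/s): E 1.81, D 0.973, C 0.846, F 0.354. Add prey in this order while the next type's profitability exceeds the intake rate on those already taken.
Rate on top 1: 1.372. D: 0.973 < 1.372 → exclude; stop.
Optimal diet: E — 1 of 4 types.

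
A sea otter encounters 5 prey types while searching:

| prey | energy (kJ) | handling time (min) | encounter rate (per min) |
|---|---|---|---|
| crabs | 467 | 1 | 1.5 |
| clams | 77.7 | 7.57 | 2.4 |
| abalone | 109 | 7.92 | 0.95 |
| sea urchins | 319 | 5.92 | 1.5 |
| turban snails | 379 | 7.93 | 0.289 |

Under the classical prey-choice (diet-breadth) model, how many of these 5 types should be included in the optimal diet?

E/h in descending order: crabs 467, sea urchins 53.9, turban snails 47.8, abalone 13.8, clams 10.3 kJ/min. The optimal diet is the largest prefix of this list for which every included type satisfies E_i/h_i > R on the types above it.
Rate on top 1: 280.2. sea urchins: 53.9 < 280.2 → exclude; stop.
Optimal diet: crabs — 1 of 5 types.

1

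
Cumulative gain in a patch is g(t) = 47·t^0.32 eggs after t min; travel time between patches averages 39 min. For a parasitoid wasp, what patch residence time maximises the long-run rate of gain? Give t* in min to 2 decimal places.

18.35 min

Optimal t* satisfies g'(t*) = g(t*)/(T + t*).
g'(t) = 0.32·47·t^-0.68. Setting 0.32·47·t^-0.68 = 47·t^0.32/(39+t) gives 0.32(39+t) = t, so 0.68·t = 0.32×39.
t* = 0.32×39/0.68 = 18.35 min.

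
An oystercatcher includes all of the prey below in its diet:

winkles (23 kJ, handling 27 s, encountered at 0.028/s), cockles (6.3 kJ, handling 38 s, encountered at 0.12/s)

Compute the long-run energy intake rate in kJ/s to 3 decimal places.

0.222 kJ/s

Energy encountered per unit search time: 0.028×23 + 0.12×6.3 = 1.4 kJ/s.
Handling time per unit search time: 0.028×27 + 0.12×38 = 5.316.
Rate = 1.4/(1 + 5.316) = 0.2217 kJ/s.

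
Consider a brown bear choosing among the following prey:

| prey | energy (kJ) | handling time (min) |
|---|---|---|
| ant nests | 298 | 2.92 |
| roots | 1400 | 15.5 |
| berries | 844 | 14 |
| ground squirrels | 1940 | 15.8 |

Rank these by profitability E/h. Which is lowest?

berries

Profitability E/h (kJ/min): ant nests = 298/2.92 = 102, roots = 1400/15.5 = 90.3, berries = 844/14 = 60.3, ground squirrels = 1940/15.8 = 123.
Ranked: ground squirrels > ant nests > roots > berries.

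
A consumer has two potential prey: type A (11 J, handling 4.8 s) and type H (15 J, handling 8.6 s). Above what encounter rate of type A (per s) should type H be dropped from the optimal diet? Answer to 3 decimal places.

Drop type H once their profitability E₂/h₂ falls below the rate achievable on type A alone: E₂/h₂ = λE₁/(1 + λh₁).
Solve for λ: λE₁h₂ = E₂(1 + λh₁) → λ(E₁h₂ − E₂h₁) = E₂ → λ = E₂/(E₁h₂ − E₂h₁).
λ = 15/(11×8.6 − 15×4.8) = 15/22.6 = 0.6637 per s.

0.664 per s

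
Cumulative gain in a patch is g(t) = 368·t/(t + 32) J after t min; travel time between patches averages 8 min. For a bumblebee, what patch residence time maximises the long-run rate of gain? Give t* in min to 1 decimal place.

16.0 min

Maximise g(t)/(T+t): set derivative to zero → g'(t)(T+t) = g(t).
g'(t) = 368·32/(t + 32)². Setting 368·32/(t+32)² = 368t/[(t+32)(8+t)] gives 32(8+t) = t(t+32), so t² = 32×8 = 256.
t* = √256 = 16 min.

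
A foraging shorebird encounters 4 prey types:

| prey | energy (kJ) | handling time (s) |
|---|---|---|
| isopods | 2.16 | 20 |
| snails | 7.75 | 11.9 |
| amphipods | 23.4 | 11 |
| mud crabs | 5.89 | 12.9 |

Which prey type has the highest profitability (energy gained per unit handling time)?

amphipods

Profitability E/h (kJ/s): isopods = 2.16/20 = 0.108, snails = 7.75/11.9 = 0.651, amphipods = 23.4/11 = 2.13, mud crabs = 5.89/12.9 = 0.457.
Ranked: amphipods > snails > mud crabs > isopods.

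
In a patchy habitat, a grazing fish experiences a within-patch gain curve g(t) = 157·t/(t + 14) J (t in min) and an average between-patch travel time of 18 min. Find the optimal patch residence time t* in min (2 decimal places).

Maximise g(t)/(T+t): set derivative to zero → g'(t)(T+t) = g(t).
g'(t) = 157·14/(t + 14)². Setting 157·14/(t+14)² = 157t/[(t+14)(18+t)] gives 14(18+t) = t(t+14), so t² = 14×18 = 252.
t* = √252 = 15.87 min.

15.87 min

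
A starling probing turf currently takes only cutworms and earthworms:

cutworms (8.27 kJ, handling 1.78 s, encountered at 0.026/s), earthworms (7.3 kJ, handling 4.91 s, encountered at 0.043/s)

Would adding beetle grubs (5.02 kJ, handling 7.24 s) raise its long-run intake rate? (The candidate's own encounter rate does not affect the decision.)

Yes

Intake rate on the current diet: R = (0.026×8.27 + 0.043×7.3) / (1 + 0.026×1.78 + 0.043×4.91) = 0.5289/1.257 = 0.4206 kJ/s.
Profitability of beetle grubs: 5.02/7.24 = 0.6934 kJ/s.
Since 0.6934 > R, including beetle grubs increases the long-run rate.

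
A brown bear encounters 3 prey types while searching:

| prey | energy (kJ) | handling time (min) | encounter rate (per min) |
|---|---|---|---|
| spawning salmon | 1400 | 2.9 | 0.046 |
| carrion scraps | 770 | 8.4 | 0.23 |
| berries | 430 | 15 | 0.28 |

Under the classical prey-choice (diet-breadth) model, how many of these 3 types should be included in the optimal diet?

Profitabilities (E/h, kJ/min): spawning salmon 483, carrion scraps 91.7, berries 28.7. Add prey in this order while the next type's profitability exceeds the intake rate on those already taken.
Rate on top 1: 56.82. carrion scraps: 91.7 > 56.82 → include.
Rate on top 2: 78.78. berries: 28.7 < 78.78 → exclude; stop.
Optimal diet: spawning salmon, carrion scraps — 2 of 3 types.

2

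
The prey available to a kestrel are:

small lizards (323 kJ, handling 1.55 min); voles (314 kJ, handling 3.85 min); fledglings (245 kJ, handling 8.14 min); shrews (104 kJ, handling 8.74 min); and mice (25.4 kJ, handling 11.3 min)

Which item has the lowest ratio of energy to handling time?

mice

Profitability E/h (kJ/min): small lizards = 323/1.55 = 208, voles = 314/3.85 = 81.6, fledglings = 245/8.14 = 30.1, shrews = 104/8.74 = 11.9, mice = 25.4/11.3 = 2.25.
Ranked: small lizards > voles > fledglings > shrews > mice.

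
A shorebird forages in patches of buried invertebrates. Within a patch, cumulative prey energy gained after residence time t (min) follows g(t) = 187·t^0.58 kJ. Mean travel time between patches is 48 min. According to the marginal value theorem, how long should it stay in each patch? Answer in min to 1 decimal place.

Maximise g(t)/(T+t): set derivative to zero → g'(t)(T+t) = g(t).
g'(t) = 0.58·187·t^-0.42. Setting 0.58·187·t^-0.42 = 187·t^0.58/(48+t) gives 0.58(48+t) = t, so 0.42·t = 0.58×48.
t* = 0.58×48/0.42 = 66.29 min.

66.3 min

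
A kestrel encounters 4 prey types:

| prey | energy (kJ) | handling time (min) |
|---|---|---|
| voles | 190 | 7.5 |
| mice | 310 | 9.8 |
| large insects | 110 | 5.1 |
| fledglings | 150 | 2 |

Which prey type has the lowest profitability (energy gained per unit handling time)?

large insects

Profitability E/h (kJ/min): voles = 190/7.5 = 25.3, mice = 310/9.8 = 31.6, large insects = 110/5.1 = 21.6, fledglings = 150/2 = 75.
Ranked: fledglings > mice > voles > large insects.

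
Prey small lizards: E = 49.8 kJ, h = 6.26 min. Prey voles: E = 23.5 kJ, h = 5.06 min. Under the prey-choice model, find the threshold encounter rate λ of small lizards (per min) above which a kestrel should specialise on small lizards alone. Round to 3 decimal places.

Drop voles once their profitability E₂/h₂ falls below the rate achievable on small lizards alone: E₂/h₂ = λE₁/(1 + λh₁).
Solve for λ: λE₁h₂ = E₂(1 + λh₁) → λ(E₁h₂ − E₂h₁) = E₂ → λ = E₂/(E₁h₂ − E₂h₁).
λ = 23.5/(49.8×5.06 − 23.5×6.26) = 23.5/104.9 = 0.2241 per min.

0.224 per min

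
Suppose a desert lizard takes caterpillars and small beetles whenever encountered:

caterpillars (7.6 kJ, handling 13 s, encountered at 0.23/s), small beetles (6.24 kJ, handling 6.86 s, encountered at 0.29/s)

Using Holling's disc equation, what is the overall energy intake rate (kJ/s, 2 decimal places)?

R = (0.23×7.6 + 0.29×6.24) / (1 + 0.23×13 + 0.29×6.86) = 3.558/5.979 = 0.595 kJ/s.

0.59 kJ/s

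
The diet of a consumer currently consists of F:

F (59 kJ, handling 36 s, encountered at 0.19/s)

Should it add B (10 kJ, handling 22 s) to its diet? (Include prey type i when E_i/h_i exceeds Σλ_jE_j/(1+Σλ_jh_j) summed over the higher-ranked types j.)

No

Intake rate on the current diet: R = (0.19×59) / (1 + 0.19×36) = 11.21/7.84 = 1.43 kJ/s.
B: E/h = 10/22 = 0.4545 kJ/s.
Since 0.4545 < R, time spent handling B is better spent searching.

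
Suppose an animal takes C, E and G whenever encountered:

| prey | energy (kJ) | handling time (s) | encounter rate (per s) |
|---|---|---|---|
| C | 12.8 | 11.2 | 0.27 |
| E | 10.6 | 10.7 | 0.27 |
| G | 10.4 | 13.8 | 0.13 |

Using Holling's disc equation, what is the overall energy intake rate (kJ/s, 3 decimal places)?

R = Σλ_iE_i / (1 + Σλ_ih_i)
Numerator: 0.27×12.8 + 0.27×10.6 + 0.13×10.4 = 7.67
Denominator: 1 + 0.27×11.2 + 0.27×10.7 + 0.13×13.8 = 8.707
R = 7.67/8.707 = 0.8809 kJ/s

0.881 kJ/s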